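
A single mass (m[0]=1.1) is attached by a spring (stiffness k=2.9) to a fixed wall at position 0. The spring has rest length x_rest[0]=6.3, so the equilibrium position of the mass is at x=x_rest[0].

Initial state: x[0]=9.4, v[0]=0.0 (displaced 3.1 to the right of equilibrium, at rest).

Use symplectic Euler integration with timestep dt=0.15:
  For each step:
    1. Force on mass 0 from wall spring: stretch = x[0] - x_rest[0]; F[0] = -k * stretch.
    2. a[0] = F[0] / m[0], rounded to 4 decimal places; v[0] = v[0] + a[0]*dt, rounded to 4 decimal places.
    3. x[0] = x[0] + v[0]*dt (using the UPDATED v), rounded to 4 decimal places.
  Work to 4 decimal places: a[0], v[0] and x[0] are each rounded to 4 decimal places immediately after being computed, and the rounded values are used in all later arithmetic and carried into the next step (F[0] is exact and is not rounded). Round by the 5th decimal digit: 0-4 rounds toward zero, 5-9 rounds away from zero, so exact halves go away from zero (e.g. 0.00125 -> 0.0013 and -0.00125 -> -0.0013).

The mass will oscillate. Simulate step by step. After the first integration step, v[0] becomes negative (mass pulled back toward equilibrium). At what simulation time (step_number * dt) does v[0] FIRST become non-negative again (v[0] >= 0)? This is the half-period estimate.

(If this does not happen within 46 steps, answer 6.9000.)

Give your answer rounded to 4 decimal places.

Step 0: x=[9.4000] v=[0.0000]
Step 1: x=[9.2161] v=[-1.2259]
Step 2: x=[8.8592] v=[-2.3791]
Step 3: x=[8.3505] v=[-3.3912]
Step 4: x=[7.7202] v=[-4.2021]
Step 5: x=[7.0056] v=[-4.7637]
Step 6: x=[6.2492] v=[-5.0427]
Step 7: x=[5.4958] v=[-5.0226]
Step 8: x=[4.7901] v=[-4.7046]
Step 9: x=[4.1740] v=[-4.1075]
Step 10: x=[3.6840] v=[-3.2668]
Step 11: x=[3.3492] v=[-2.2323]
Step 12: x=[3.1894] v=[-1.0654]
Step 13: x=[3.2141] v=[0.1647]
First v>=0 after going negative at step 13, time=1.9500

Answer: 1.9500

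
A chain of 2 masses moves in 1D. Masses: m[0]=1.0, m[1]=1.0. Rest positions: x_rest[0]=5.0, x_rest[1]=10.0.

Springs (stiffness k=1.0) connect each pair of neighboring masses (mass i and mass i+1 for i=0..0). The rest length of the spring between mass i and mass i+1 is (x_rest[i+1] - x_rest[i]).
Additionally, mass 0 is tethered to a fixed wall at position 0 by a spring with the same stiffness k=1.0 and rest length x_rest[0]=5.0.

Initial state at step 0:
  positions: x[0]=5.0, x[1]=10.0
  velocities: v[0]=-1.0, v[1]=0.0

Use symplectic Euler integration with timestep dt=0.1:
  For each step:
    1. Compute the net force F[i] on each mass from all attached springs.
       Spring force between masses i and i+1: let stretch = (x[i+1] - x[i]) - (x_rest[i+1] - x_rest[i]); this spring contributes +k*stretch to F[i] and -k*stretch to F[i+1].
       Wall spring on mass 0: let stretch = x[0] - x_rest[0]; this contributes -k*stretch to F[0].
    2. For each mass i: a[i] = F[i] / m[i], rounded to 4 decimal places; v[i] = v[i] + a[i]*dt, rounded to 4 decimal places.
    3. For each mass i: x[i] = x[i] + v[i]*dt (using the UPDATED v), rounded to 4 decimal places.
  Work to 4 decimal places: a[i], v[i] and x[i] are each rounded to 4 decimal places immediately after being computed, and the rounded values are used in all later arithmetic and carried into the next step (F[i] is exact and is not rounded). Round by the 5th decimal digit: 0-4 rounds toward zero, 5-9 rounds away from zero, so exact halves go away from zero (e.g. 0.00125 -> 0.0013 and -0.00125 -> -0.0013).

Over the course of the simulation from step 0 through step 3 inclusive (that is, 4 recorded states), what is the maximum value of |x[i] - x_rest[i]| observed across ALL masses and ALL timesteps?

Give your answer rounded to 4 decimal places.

Answer: 0.2920

Derivation:
Step 0: x=[5.0000 10.0000] v=[-1.0000 0.0000]
Step 1: x=[4.9000 10.0000] v=[-1.0000 0.0000]
Step 2: x=[4.8020 9.9990] v=[-0.9800 -0.0100]
Step 3: x=[4.7080 9.9960] v=[-0.9405 -0.0297]
Max displacement = 0.2920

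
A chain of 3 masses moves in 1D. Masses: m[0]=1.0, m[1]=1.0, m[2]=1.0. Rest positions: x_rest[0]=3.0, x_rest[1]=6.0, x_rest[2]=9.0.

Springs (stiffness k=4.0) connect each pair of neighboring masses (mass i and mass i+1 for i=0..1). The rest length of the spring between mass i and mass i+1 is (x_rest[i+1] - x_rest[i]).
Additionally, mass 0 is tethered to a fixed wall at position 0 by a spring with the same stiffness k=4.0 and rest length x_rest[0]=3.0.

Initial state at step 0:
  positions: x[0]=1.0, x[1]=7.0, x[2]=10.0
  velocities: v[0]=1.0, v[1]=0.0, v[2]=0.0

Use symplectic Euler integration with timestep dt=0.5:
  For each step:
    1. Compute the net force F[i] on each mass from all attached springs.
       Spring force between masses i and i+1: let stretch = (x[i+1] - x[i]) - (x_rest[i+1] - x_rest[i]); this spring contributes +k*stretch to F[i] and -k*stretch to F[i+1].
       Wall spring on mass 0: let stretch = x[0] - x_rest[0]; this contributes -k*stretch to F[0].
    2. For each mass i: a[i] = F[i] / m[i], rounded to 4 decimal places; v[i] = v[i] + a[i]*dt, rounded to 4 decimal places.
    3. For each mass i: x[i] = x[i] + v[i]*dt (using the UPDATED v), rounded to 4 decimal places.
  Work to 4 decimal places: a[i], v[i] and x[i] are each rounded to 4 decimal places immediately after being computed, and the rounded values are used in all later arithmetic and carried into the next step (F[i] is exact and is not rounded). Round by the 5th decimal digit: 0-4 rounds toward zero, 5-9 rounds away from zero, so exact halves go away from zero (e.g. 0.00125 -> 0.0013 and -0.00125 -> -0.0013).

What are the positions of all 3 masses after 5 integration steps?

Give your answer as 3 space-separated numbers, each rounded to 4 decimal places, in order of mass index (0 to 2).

Step 0: x=[1.0000 7.0000 10.0000] v=[1.0000 0.0000 0.0000]
Step 1: x=[6.5000 4.0000 10.0000] v=[11.0000 -6.0000 0.0000]
Step 2: x=[3.0000 9.5000 7.0000] v=[-7.0000 11.0000 -6.0000]
Step 3: x=[3.0000 6.0000 9.5000] v=[0.0000 -7.0000 5.0000]
Step 4: x=[3.0000 3.0000 11.5000] v=[0.0000 -6.0000 4.0000]
Step 5: x=[0.0000 8.5000 8.0000] v=[-6.0000 11.0000 -7.0000]

Answer: 0.0000 8.5000 8.0000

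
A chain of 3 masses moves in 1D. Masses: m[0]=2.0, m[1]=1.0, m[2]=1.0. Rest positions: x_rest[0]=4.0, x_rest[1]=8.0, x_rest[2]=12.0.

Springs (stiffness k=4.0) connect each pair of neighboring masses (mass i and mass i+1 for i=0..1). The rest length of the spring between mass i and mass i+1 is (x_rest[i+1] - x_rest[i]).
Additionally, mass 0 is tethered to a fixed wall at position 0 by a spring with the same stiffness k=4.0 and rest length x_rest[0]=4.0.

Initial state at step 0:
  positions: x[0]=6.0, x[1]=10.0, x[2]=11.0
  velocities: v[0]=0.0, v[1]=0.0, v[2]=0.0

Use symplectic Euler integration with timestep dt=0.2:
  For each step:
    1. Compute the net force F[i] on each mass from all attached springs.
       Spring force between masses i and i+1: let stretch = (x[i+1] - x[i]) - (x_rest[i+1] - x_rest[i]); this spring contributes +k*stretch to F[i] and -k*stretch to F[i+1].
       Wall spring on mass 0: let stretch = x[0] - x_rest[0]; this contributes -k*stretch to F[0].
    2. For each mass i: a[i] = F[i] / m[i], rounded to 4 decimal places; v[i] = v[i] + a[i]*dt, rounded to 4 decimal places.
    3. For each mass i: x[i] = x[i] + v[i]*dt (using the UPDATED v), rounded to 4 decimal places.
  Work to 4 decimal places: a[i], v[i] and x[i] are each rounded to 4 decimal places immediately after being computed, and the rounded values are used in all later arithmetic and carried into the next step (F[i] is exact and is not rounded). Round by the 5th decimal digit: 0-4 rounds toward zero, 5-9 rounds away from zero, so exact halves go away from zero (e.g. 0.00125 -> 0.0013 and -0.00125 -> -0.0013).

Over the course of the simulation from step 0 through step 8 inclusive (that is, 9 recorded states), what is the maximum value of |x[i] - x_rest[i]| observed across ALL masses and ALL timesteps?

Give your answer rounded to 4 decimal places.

Step 0: x=[6.0000 10.0000 11.0000] v=[0.0000 0.0000 0.0000]
Step 1: x=[5.8400 9.5200 11.4800] v=[-0.8000 -2.4000 2.4000]
Step 2: x=[5.5072 8.7648 12.2864] v=[-1.6640 -3.7760 4.0320]
Step 3: x=[4.9944 8.0518 13.1693] v=[-2.5638 -3.5648 4.4147]
Step 4: x=[4.3267 7.6685 13.8734] v=[-3.3386 -1.9167 3.5207]
Step 5: x=[3.5802 7.7433 14.2248] v=[-3.7326 0.3738 1.7568]
Step 6: x=[2.8803 8.1890 14.1791] v=[-3.4994 2.2285 -0.2284]
Step 7: x=[2.3747 8.7437 13.8150] v=[-2.5280 2.7736 -1.8205]
Step 8: x=[2.1886 9.0908 13.2795] v=[-0.9303 1.7354 -2.6775]
Max displacement = 2.2248

Answer: 2.2248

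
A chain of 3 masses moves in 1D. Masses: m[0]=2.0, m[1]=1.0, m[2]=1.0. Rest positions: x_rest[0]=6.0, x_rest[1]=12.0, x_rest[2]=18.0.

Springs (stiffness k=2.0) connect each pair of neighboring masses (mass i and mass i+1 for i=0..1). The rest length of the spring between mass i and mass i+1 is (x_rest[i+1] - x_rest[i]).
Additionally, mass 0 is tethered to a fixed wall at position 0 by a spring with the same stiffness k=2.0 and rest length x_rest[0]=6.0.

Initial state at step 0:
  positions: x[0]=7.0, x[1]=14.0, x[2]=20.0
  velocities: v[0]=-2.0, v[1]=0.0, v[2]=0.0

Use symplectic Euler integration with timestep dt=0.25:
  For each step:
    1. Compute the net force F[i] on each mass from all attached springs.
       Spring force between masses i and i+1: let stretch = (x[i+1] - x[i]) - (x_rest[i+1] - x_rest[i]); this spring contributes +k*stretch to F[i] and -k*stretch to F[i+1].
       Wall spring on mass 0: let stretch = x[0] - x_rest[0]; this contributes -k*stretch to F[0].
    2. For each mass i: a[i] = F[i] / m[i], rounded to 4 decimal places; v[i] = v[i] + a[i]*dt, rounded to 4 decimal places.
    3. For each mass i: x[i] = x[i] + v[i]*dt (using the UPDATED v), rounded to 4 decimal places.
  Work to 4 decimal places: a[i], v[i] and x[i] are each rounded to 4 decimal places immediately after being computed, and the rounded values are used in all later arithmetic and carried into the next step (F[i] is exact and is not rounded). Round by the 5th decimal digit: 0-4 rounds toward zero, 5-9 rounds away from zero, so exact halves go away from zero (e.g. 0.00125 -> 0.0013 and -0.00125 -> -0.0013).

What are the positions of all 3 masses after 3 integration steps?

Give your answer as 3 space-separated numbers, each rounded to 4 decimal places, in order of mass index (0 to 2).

Answer: 5.7022 13.1690 19.9200

Derivation:
Step 0: x=[7.0000 14.0000 20.0000] v=[-2.0000 0.0000 0.0000]
Step 1: x=[6.5000 13.8750 20.0000] v=[-2.0000 -0.5000 0.0000]
Step 2: x=[6.0547 13.5938 19.9844] v=[-1.7813 -1.1250 -0.0625]
Step 3: x=[5.7022 13.1690 19.9200] v=[-1.4102 -1.6993 -0.2578]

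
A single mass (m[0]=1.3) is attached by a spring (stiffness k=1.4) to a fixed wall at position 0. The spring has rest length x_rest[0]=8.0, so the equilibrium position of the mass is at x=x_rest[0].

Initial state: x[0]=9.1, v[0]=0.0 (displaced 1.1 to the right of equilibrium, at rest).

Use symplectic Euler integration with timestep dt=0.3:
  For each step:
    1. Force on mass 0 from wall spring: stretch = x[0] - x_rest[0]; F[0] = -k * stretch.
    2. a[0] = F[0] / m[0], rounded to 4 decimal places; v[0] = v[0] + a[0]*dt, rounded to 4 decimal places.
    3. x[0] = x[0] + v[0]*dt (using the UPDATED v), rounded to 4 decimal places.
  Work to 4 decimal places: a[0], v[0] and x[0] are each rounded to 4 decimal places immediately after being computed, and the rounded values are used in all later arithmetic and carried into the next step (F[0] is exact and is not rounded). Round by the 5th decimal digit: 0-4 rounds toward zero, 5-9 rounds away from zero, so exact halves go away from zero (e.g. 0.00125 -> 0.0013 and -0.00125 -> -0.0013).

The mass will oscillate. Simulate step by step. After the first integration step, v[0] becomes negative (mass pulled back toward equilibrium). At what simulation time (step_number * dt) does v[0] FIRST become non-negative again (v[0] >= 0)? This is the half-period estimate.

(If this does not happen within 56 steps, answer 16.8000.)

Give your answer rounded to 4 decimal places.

Answer: 3.3000

Derivation:
Step 0: x=[9.1000] v=[0.0000]
Step 1: x=[8.9934] v=[-0.3554]
Step 2: x=[8.7905] v=[-0.6763]
Step 3: x=[8.5110] v=[-0.9317]
Step 4: x=[8.1820] v=[-1.0968]
Step 5: x=[7.8353] v=[-1.1556]
Step 6: x=[7.5046] v=[-1.1024]
Step 7: x=[7.2219] v=[-0.9424]
Step 8: x=[7.0146] v=[-0.6910]
Step 9: x=[6.9028] v=[-0.3726]
Step 10: x=[6.8974] v=[-0.0181]
Step 11: x=[6.9988] v=[0.3381]
First v>=0 after going negative at step 11, time=3.3000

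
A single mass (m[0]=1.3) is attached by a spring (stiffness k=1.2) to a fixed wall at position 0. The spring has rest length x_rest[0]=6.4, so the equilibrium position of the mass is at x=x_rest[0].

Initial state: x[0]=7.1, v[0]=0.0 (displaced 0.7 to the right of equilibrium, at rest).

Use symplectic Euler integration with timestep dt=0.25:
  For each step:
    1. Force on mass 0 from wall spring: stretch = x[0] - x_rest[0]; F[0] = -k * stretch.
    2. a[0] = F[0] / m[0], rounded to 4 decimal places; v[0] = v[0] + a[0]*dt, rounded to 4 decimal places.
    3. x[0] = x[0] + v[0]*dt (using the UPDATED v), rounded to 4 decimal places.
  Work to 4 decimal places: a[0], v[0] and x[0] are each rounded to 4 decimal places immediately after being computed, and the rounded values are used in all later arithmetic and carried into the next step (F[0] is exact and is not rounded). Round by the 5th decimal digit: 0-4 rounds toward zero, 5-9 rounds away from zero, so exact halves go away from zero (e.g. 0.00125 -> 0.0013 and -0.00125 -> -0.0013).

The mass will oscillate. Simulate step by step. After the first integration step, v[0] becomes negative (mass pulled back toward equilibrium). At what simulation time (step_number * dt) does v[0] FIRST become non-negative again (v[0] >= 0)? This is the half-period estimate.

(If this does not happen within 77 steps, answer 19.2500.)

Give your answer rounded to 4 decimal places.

Step 0: x=[7.1000] v=[0.0000]
Step 1: x=[7.0596] v=[-0.1616]
Step 2: x=[6.9812] v=[-0.3138]
Step 3: x=[6.8692] v=[-0.4479]
Step 4: x=[6.7302] v=[-0.5562]
Step 5: x=[6.5721] v=[-0.6324]
Step 6: x=[6.4041] v=[-0.6721]
Step 7: x=[6.2358] v=[-0.6731]
Step 8: x=[6.0770] v=[-0.6352]
Step 9: x=[5.9368] v=[-0.5607]
Step 10: x=[5.8234] v=[-0.4538]
Step 11: x=[5.7432] v=[-0.3208]
Step 12: x=[5.7009] v=[-0.1692]
Step 13: x=[5.6989] v=[-0.0079]
Step 14: x=[5.7374] v=[0.1539]
First v>=0 after going negative at step 14, time=3.5000

Answer: 3.5000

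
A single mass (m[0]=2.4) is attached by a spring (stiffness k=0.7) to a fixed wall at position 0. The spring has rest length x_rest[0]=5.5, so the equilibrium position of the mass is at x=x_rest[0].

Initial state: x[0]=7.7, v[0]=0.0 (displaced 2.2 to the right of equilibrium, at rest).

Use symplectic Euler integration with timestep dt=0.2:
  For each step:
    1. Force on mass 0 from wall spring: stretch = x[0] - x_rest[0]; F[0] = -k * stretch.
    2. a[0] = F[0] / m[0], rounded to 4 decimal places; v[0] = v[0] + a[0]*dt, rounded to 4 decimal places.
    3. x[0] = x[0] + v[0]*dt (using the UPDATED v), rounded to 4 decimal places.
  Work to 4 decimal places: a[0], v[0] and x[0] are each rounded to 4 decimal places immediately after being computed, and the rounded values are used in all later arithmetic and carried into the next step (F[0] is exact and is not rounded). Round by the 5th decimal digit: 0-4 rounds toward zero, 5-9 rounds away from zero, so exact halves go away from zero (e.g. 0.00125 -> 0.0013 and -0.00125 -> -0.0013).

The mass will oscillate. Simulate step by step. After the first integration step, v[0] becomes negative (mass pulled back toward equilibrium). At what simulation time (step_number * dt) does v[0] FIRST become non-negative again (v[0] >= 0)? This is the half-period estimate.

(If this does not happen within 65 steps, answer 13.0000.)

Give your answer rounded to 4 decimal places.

Step 0: x=[7.7000] v=[0.0000]
Step 1: x=[7.6743] v=[-0.1283]
Step 2: x=[7.6233] v=[-0.2551]
Step 3: x=[7.5475] v=[-0.3790]
Step 4: x=[7.4478] v=[-0.4984]
Step 5: x=[7.3254] v=[-0.6120]
Step 6: x=[7.1817] v=[-0.7185]
Step 7: x=[7.0184] v=[-0.8166]
Step 8: x=[6.8374] v=[-0.9052]
Step 9: x=[6.6408] v=[-0.9832]
Step 10: x=[6.4309] v=[-1.0497]
Step 11: x=[6.2101] v=[-1.1040]
Step 12: x=[5.9810] v=[-1.1454]
Step 13: x=[5.7463] v=[-1.1735]
Step 14: x=[5.5087] v=[-1.1879]
Step 15: x=[5.2710] v=[-1.1884]
Step 16: x=[5.0360] v=[-1.1750]
Step 17: x=[4.8064] v=[-1.1479]
Step 18: x=[4.5849] v=[-1.1074]
Step 19: x=[4.3741] v=[-1.0540]
Step 20: x=[4.1764] v=[-0.9883]
Step 21: x=[3.9942] v=[-0.9111]
Step 22: x=[3.8295] v=[-0.8233]
Step 23: x=[3.6843] v=[-0.7259]
Step 24: x=[3.5603] v=[-0.6200]
Step 25: x=[3.4589] v=[-0.5069]
Step 26: x=[3.3813] v=[-0.3878]
Step 27: x=[3.3285] v=[-0.2642]
Step 28: x=[3.3010] v=[-0.1375]
Step 29: x=[3.2992] v=[-0.0092]
Step 30: x=[3.3230] v=[0.1192]
First v>=0 after going negative at step 30, time=6.0000

Answer: 6.0000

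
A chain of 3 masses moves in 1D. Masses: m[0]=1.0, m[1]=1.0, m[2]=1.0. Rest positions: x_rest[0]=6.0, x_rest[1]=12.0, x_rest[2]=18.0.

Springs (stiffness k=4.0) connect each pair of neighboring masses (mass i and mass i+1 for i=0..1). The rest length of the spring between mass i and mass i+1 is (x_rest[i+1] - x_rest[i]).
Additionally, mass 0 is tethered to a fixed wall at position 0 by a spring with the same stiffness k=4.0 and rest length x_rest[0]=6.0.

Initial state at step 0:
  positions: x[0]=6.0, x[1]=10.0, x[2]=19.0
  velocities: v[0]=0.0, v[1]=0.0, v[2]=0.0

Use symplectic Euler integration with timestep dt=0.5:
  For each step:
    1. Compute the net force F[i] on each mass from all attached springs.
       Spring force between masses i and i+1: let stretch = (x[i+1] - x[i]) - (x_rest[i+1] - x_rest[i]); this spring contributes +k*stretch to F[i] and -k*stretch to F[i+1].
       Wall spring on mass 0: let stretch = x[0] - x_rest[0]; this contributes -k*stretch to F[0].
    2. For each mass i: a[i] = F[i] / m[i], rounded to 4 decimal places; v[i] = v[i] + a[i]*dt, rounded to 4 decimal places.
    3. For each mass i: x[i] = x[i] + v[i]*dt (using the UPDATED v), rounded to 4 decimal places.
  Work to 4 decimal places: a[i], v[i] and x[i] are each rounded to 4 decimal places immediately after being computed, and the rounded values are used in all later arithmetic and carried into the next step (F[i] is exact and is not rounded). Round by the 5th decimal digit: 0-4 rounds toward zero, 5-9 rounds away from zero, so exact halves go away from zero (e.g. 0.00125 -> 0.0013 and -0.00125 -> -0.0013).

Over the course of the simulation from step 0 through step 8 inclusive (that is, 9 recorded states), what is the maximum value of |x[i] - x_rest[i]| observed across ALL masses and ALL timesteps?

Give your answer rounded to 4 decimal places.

Step 0: x=[6.0000 10.0000 19.0000] v=[0.0000 0.0000 0.0000]
Step 1: x=[4.0000 15.0000 16.0000] v=[-4.0000 10.0000 -6.0000]
Step 2: x=[9.0000 10.0000 18.0000] v=[10.0000 -10.0000 4.0000]
Step 3: x=[6.0000 12.0000 18.0000] v=[-6.0000 4.0000 0.0000]
Step 4: x=[3.0000 14.0000 18.0000] v=[-6.0000 4.0000 0.0000]
Step 5: x=[8.0000 9.0000 20.0000] v=[10.0000 -10.0000 4.0000]
Step 6: x=[6.0000 14.0000 17.0000] v=[-4.0000 10.0000 -6.0000]
Step 7: x=[6.0000 14.0000 17.0000] v=[0.0000 0.0000 0.0000]
Step 8: x=[8.0000 9.0000 20.0000] v=[4.0000 -10.0000 6.0000]
Max displacement = 3.0000

Answer: 3.0000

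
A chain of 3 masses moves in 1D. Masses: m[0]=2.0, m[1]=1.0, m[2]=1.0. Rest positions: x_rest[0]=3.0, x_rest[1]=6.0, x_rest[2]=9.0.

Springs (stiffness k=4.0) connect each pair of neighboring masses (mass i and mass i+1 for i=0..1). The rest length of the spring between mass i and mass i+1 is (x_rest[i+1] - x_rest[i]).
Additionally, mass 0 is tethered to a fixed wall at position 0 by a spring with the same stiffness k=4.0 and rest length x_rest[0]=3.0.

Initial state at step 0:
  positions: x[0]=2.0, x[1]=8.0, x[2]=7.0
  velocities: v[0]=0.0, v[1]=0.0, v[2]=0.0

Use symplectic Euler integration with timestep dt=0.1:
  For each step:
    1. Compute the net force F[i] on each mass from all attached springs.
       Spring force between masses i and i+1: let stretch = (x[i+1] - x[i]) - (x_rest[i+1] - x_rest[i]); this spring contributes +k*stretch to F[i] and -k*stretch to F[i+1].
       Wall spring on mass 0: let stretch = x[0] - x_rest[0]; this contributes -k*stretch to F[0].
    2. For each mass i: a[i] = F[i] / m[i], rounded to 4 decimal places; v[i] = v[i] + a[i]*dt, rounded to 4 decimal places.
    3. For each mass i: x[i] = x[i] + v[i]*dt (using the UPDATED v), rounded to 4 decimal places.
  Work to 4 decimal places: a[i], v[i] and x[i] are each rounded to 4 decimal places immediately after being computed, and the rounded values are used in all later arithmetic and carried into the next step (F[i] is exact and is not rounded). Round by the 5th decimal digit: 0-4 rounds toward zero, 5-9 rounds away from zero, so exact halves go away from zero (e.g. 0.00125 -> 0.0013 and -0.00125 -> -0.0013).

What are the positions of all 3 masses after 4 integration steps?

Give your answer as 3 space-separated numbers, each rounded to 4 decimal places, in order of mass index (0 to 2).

Step 0: x=[2.0000 8.0000 7.0000] v=[0.0000 0.0000 0.0000]
Step 1: x=[2.0800 7.7200 7.1600] v=[0.8000 -2.8000 1.6000]
Step 2: x=[2.2312 7.1920 7.4624] v=[1.5120 -5.2800 3.0240]
Step 3: x=[2.4370 6.4764 7.8740] v=[2.0579 -7.1562 4.1158]
Step 4: x=[2.6748 5.6551 8.3497] v=[2.3784 -8.2129 4.7568]

Answer: 2.6748 5.6551 8.3497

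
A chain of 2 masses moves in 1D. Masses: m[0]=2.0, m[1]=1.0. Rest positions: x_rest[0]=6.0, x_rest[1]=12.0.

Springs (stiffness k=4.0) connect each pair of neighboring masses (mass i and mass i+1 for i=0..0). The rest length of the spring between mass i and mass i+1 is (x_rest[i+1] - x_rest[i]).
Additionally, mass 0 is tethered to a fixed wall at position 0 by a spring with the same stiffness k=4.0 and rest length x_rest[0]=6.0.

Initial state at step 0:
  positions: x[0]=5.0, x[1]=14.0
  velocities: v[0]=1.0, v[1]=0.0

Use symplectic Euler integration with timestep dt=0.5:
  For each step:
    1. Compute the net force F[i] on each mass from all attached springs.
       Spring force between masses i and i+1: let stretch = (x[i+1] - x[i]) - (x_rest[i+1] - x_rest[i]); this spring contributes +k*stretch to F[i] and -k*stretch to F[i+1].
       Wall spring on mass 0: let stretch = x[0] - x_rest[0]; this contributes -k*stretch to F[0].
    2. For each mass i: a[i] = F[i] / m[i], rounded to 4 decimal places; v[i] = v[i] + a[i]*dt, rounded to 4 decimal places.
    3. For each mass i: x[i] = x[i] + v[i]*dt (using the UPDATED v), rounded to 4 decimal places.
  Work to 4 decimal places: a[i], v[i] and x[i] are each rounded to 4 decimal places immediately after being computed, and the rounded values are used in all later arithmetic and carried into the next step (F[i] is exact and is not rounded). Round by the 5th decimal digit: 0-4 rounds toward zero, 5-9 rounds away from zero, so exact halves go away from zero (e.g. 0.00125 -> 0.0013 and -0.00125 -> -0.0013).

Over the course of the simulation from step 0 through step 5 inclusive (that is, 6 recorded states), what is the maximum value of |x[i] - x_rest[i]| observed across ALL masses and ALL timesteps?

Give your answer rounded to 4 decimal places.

Step 0: x=[5.0000 14.0000] v=[1.0000 0.0000]
Step 1: x=[7.5000 11.0000] v=[5.0000 -6.0000]
Step 2: x=[8.0000 10.5000] v=[1.0000 -1.0000]
Step 3: x=[5.7500 13.5000] v=[-4.5000 6.0000]
Step 4: x=[4.5000 14.7500] v=[-2.5000 2.5000]
Step 5: x=[6.1250 11.7500] v=[3.2500 -6.0000]
Max displacement = 2.7500

Answer: 2.7500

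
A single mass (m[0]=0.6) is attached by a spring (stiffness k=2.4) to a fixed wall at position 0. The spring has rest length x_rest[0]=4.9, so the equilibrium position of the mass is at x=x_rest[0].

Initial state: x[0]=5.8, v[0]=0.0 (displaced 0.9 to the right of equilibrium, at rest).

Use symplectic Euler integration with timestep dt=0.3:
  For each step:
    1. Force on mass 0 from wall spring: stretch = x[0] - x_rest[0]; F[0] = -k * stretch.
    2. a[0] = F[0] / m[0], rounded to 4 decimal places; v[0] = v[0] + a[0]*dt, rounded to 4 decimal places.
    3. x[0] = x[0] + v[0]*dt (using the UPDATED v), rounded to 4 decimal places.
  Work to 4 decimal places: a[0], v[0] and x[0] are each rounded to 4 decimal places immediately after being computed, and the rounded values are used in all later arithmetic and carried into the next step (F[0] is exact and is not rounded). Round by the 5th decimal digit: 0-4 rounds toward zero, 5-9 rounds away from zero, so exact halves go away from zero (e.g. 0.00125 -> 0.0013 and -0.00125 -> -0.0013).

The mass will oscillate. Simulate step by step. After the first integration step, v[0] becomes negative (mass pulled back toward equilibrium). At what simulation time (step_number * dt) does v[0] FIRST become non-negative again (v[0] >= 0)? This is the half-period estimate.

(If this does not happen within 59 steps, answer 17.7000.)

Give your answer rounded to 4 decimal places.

Answer: 1.8000

Derivation:
Step 0: x=[5.8000] v=[0.0000]
Step 1: x=[5.4760] v=[-1.0800]
Step 2: x=[4.9446] v=[-1.7712]
Step 3: x=[4.3972] v=[-1.8247]
Step 4: x=[4.0308] v=[-1.2213]
Step 5: x=[3.9773] v=[-0.1783]
Step 6: x=[4.2560] v=[0.9289]
First v>=0 after going negative at step 6, time=1.8000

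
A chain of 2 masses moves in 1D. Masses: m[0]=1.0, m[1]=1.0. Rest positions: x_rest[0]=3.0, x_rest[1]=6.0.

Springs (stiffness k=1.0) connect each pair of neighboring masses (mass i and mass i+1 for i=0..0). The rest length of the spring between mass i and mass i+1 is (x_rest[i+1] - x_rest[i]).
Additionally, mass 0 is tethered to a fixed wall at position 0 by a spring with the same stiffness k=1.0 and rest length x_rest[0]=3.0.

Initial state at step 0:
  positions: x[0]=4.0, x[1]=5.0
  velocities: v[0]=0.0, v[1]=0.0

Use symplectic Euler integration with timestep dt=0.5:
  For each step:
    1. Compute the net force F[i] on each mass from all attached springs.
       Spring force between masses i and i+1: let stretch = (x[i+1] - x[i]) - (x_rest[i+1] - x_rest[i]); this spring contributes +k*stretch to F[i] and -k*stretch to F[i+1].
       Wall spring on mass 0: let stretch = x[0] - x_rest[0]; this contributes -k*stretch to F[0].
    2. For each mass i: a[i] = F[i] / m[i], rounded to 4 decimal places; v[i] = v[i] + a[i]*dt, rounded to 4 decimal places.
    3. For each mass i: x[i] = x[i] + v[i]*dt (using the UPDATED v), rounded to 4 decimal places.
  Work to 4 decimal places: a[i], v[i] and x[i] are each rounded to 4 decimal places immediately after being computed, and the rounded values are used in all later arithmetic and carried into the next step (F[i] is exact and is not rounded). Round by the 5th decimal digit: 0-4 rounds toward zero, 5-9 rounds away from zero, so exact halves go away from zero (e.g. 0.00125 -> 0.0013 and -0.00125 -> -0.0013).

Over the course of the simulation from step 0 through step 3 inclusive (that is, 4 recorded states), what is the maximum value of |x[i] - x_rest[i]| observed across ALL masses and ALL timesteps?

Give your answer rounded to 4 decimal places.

Answer: 1.3281

Derivation:
Step 0: x=[4.0000 5.0000] v=[0.0000 0.0000]
Step 1: x=[3.2500 5.5000] v=[-1.5000 1.0000]
Step 2: x=[2.2500 6.1875] v=[-2.0000 1.3750]
Step 3: x=[1.6719 6.6407] v=[-1.1563 0.9063]
Max displacement = 1.3281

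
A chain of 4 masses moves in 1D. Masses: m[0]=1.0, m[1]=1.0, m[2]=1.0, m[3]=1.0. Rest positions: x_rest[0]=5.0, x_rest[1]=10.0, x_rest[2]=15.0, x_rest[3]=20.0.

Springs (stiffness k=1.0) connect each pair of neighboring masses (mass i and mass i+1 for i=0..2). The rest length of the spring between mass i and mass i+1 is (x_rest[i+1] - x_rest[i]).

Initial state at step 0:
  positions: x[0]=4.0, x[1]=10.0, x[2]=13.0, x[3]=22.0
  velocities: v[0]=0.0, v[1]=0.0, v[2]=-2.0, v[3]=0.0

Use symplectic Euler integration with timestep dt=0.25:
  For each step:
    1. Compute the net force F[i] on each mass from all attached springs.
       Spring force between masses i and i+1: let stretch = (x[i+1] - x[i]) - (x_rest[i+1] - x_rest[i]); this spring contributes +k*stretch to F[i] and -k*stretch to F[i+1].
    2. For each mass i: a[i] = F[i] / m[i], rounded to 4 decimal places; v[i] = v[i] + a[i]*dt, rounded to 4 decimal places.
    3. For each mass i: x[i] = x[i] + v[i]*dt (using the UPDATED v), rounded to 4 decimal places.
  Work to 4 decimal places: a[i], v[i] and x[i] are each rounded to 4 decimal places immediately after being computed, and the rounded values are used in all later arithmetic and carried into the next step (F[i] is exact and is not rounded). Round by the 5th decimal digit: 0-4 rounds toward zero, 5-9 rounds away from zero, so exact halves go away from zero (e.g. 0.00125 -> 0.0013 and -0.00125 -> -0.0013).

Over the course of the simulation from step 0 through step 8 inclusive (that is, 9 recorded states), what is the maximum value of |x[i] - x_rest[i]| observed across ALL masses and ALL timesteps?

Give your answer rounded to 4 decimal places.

Step 0: x=[4.0000 10.0000 13.0000 22.0000] v=[0.0000 0.0000 -2.0000 0.0000]
Step 1: x=[4.0625 9.8125 12.8750 21.7500] v=[0.2500 -0.7500 -0.5000 -1.0000]
Step 2: x=[4.1719 9.4570 13.1133 21.2578] v=[0.4375 -1.4219 0.9531 -1.9688]
Step 3: x=[4.2991 8.9997 13.6321 20.5691] v=[0.5088 -1.8291 2.0752 -2.7549]
Step 4: x=[4.4076 8.5382 14.2950 19.7593] v=[0.4340 -1.8462 2.6514 -3.2392]
Step 5: x=[4.4618 8.1783 14.9396 18.9205] v=[0.2167 -1.4397 2.5783 -3.3553]
Step 6: x=[4.4358 8.0087 15.4104 18.1454] v=[-0.1042 -0.6785 1.8832 -3.1005]
Step 7: x=[4.3206 8.0784 15.5895 17.5118] v=[-0.4610 0.2787 0.7165 -2.5343]
Step 8: x=[4.1277 8.3827 15.4193 17.0706] v=[-0.7716 1.2170 -0.6807 -1.7649]
Max displacement = 2.9294

Answer: 2.9294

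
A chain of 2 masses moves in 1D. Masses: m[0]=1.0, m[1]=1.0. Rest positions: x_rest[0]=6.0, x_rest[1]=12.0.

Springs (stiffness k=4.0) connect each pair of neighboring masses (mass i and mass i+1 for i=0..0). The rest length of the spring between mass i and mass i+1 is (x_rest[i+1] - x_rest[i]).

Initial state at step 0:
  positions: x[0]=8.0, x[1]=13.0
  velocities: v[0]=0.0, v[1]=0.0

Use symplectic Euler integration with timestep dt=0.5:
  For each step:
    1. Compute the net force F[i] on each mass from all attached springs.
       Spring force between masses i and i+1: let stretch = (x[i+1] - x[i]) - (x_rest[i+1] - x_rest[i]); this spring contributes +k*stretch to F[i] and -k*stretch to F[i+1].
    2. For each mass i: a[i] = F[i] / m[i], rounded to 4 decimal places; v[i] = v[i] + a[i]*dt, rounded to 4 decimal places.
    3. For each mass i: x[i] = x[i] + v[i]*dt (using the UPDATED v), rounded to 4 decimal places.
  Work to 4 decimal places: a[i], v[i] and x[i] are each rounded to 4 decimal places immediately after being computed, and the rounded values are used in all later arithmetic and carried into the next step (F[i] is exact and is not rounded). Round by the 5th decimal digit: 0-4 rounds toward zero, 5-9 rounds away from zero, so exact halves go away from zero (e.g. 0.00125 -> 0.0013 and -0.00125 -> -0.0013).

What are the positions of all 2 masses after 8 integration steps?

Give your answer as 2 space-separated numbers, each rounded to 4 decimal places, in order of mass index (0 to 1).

Step 0: x=[8.0000 13.0000] v=[0.0000 0.0000]
Step 1: x=[7.0000 14.0000] v=[-2.0000 2.0000]
Step 2: x=[7.0000 14.0000] v=[0.0000 0.0000]
Step 3: x=[8.0000 13.0000] v=[2.0000 -2.0000]
Step 4: x=[8.0000 13.0000] v=[0.0000 0.0000]
Step 5: x=[7.0000 14.0000] v=[-2.0000 2.0000]
Step 6: x=[7.0000 14.0000] v=[0.0000 0.0000]
Step 7: x=[8.0000 13.0000] v=[2.0000 -2.0000]
Step 8: x=[8.0000 13.0000] v=[0.0000 0.0000]

Answer: 8.0000 13.0000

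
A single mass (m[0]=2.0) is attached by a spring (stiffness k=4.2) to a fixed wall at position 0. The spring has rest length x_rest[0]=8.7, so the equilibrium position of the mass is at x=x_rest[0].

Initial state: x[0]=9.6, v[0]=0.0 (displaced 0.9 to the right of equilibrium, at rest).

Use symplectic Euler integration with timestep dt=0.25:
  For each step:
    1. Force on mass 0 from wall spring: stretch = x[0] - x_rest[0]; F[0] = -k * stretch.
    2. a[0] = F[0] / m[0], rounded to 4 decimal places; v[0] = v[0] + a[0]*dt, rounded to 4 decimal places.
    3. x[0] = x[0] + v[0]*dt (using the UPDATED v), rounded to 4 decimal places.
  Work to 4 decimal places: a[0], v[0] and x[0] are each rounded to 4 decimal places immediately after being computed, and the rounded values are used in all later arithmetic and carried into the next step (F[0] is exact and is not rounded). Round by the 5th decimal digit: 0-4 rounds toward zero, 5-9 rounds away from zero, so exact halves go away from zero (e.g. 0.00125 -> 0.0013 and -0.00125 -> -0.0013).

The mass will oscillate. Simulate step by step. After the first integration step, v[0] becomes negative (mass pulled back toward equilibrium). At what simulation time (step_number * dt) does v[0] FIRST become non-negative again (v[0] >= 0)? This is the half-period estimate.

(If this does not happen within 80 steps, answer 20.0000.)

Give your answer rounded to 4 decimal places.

Answer: 2.2500

Derivation:
Step 0: x=[9.6000] v=[0.0000]
Step 1: x=[9.4819] v=[-0.4725]
Step 2: x=[9.2612] v=[-0.8830]
Step 3: x=[8.9668] v=[-1.1776]
Step 4: x=[8.6374] v=[-1.3177]
Step 5: x=[8.3162] v=[-1.2848]
Step 6: x=[8.0454] v=[-1.0833]
Step 7: x=[7.8605] v=[-0.7396]
Step 8: x=[7.7858] v=[-0.2989]
Step 9: x=[7.8311] v=[0.1811]
First v>=0 after going negative at step 9, time=2.2500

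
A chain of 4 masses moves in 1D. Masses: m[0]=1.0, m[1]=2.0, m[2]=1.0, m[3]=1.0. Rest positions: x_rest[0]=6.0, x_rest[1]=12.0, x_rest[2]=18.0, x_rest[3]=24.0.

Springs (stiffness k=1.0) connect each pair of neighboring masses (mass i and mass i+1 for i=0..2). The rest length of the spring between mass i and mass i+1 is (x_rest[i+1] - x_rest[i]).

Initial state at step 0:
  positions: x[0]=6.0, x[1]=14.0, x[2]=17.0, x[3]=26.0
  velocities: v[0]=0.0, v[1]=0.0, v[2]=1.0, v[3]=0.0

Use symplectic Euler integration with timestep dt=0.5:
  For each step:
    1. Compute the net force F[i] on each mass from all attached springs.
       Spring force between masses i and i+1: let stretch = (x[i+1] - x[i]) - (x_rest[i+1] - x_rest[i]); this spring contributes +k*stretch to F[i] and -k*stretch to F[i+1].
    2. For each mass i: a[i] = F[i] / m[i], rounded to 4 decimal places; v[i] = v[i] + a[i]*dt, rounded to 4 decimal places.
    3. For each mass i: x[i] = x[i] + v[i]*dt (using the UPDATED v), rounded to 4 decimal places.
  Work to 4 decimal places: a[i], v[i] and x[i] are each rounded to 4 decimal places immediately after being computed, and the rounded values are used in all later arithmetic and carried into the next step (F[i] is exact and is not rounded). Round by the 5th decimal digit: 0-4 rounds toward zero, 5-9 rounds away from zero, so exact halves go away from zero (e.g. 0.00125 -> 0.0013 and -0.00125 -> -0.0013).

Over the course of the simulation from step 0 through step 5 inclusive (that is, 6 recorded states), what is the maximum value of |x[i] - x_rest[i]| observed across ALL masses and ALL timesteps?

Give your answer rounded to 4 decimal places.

Answer: 3.9923

Derivation:
Step 0: x=[6.0000 14.0000 17.0000 26.0000] v=[0.0000 0.0000 1.0000 0.0000]
Step 1: x=[6.5000 13.3750 19.0000 25.2500] v=[1.0000 -1.2500 4.0000 -1.5000]
Step 2: x=[7.2188 12.5938 21.1563 24.4375] v=[1.4375 -1.5625 4.3125 -1.6250]
Step 3: x=[7.7813 12.2110 21.9923 24.3047] v=[1.1250 -0.7656 1.6719 -0.2656]
Step 4: x=[7.9513 12.4972 20.9610 25.0938] v=[0.3399 0.5723 -2.0626 1.5782]
Step 5: x=[7.7577 13.2731 18.8470 26.3497] v=[-0.3872 1.5518 -4.2281 2.5118]
Max displacement = 3.9923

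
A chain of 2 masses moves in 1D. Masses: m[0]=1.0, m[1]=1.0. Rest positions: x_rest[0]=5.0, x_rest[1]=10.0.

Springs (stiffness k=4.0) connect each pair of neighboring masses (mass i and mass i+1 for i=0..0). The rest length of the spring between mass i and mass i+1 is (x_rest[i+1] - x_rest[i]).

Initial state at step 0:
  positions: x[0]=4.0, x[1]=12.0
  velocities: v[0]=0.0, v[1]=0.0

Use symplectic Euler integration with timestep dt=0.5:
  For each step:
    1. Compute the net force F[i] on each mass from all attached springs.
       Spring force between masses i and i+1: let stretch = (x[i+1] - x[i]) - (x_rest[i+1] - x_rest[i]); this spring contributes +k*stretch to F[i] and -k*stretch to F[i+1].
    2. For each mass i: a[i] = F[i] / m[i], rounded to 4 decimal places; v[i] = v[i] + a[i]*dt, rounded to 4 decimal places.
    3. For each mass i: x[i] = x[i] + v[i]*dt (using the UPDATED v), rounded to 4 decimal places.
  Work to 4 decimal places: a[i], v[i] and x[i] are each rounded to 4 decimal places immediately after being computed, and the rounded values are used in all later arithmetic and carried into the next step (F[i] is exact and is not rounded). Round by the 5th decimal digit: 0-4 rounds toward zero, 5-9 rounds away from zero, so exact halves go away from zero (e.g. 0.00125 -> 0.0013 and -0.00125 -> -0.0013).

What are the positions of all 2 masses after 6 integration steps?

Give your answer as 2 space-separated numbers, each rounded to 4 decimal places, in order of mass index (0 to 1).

Step 0: x=[4.0000 12.0000] v=[0.0000 0.0000]
Step 1: x=[7.0000 9.0000] v=[6.0000 -6.0000]
Step 2: x=[7.0000 9.0000] v=[0.0000 0.0000]
Step 3: x=[4.0000 12.0000] v=[-6.0000 6.0000]
Step 4: x=[4.0000 12.0000] v=[0.0000 0.0000]
Step 5: x=[7.0000 9.0000] v=[6.0000 -6.0000]
Step 6: x=[7.0000 9.0000] v=[0.0000 0.0000]

Answer: 7.0000 9.0000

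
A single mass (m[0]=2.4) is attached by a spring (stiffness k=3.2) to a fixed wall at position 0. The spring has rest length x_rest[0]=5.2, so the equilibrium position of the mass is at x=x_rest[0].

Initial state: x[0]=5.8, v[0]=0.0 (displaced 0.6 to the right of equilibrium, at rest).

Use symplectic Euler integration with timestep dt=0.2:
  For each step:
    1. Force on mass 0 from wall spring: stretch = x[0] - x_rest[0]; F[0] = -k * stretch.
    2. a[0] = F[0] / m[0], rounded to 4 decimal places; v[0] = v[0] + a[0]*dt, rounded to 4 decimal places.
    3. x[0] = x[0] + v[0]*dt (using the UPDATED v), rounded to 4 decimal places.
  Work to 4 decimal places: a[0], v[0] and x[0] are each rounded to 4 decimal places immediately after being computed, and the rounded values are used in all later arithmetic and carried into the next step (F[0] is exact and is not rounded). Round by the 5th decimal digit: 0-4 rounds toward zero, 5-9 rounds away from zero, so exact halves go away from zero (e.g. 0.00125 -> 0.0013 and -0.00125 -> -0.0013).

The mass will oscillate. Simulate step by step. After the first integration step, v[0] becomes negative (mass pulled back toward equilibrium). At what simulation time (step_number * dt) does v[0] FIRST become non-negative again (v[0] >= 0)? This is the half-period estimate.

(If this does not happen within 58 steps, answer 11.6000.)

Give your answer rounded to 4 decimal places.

Step 0: x=[5.8000] v=[0.0000]
Step 1: x=[5.7680] v=[-0.1600]
Step 2: x=[5.7057] v=[-0.3115]
Step 3: x=[5.6164] v=[-0.4464]
Step 4: x=[5.5049] v=[-0.5574]
Step 5: x=[5.3772] v=[-0.6387]
Step 6: x=[5.2400] v=[-0.6860]
Step 7: x=[5.1007] v=[-0.6967]
Step 8: x=[4.9667] v=[-0.6702]
Step 9: x=[4.8451] v=[-0.6080]
Step 10: x=[4.7424] v=[-0.5134]
Step 11: x=[4.6641] v=[-0.3914]
Step 12: x=[4.6144] v=[-0.2485]
Step 13: x=[4.5959] v=[-0.0923]
Step 14: x=[4.6097] v=[0.0688]
First v>=0 after going negative at step 14, time=2.8000

Answer: 2.8000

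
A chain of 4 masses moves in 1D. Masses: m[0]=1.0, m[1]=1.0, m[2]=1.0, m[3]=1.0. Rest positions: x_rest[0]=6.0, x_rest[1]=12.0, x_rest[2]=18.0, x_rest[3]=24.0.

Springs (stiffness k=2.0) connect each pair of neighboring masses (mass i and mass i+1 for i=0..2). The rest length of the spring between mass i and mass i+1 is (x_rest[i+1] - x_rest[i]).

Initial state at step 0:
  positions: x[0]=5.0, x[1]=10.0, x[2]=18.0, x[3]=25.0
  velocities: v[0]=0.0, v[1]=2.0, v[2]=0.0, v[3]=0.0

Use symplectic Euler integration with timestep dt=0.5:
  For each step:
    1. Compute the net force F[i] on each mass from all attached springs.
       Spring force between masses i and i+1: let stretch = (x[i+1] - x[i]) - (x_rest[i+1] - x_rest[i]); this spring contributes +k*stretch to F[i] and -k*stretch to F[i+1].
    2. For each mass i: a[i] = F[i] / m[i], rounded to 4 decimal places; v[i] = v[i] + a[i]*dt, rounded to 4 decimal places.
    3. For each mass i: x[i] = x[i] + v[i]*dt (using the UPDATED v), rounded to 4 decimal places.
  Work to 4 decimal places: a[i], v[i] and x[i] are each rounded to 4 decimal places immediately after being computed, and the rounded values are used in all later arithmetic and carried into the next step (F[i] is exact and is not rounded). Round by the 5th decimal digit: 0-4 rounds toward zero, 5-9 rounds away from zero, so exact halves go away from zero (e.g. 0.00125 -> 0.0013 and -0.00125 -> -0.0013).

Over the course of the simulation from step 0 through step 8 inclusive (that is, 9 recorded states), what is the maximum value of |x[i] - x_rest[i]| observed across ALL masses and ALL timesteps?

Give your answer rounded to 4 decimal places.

Answer: 3.3438

Derivation:
Step 0: x=[5.0000 10.0000 18.0000 25.0000] v=[0.0000 2.0000 0.0000 0.0000]
Step 1: x=[4.5000 12.5000 17.5000 24.5000] v=[-1.0000 5.0000 -1.0000 -1.0000]
Step 2: x=[5.0000 13.5000 18.0000 23.5000] v=[1.0000 2.0000 1.0000 -2.0000]
Step 3: x=[6.7500 12.5000 19.0000 22.7500] v=[3.5000 -2.0000 2.0000 -1.5000]
Step 4: x=[8.3750 11.8750 18.6250 23.1250] v=[3.2500 -1.2500 -0.7500 0.7500]
Step 5: x=[8.7500 12.8750 17.1250 24.2500] v=[0.7500 2.0000 -3.0000 2.2500]
Step 6: x=[8.1875 13.9375 17.0625 24.8125] v=[-1.1250 2.1250 -0.1250 1.1250]
Step 7: x=[7.5000 13.6875 19.3125 24.5000] v=[-1.3750 -0.5000 4.5000 -0.6250]
Step 8: x=[6.9063 13.1563 21.3438 24.5938] v=[-1.1875 -1.0625 4.0625 0.1875]
Max displacement = 3.3438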